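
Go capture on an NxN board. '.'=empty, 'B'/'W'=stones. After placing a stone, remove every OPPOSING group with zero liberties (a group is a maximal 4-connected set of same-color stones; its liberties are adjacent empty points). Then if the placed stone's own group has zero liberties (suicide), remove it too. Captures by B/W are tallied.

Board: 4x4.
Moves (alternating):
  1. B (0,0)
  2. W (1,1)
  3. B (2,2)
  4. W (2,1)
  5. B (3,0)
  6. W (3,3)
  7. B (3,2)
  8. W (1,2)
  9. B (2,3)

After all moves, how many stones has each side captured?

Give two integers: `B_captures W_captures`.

Answer: 1 0

Derivation:
Move 1: B@(0,0) -> caps B=0 W=0
Move 2: W@(1,1) -> caps B=0 W=0
Move 3: B@(2,2) -> caps B=0 W=0
Move 4: W@(2,1) -> caps B=0 W=0
Move 5: B@(3,0) -> caps B=0 W=0
Move 6: W@(3,3) -> caps B=0 W=0
Move 7: B@(3,2) -> caps B=0 W=0
Move 8: W@(1,2) -> caps B=0 W=0
Move 9: B@(2,3) -> caps B=1 W=0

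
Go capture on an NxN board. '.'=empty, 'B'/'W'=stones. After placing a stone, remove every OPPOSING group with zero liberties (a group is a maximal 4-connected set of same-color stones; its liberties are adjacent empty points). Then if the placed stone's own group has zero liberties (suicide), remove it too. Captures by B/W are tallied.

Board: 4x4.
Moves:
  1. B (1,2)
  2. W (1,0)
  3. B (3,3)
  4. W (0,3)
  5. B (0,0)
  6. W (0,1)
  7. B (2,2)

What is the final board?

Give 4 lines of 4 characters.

Answer: .W.W
W.B.
..B.
...B

Derivation:
Move 1: B@(1,2) -> caps B=0 W=0
Move 2: W@(1,0) -> caps B=0 W=0
Move 3: B@(3,3) -> caps B=0 W=0
Move 4: W@(0,3) -> caps B=0 W=0
Move 5: B@(0,0) -> caps B=0 W=0
Move 6: W@(0,1) -> caps B=0 W=1
Move 7: B@(2,2) -> caps B=0 W=1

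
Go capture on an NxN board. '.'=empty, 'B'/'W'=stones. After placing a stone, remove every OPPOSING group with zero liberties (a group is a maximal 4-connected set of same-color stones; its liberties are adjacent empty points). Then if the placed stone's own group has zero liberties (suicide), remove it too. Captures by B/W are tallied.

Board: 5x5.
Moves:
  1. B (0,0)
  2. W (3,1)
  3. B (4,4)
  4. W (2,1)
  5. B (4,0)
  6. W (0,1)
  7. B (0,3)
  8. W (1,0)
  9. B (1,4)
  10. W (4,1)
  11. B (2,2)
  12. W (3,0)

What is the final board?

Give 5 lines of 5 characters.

Answer: .W.B.
W...B
.WB..
WW...
.W..B

Derivation:
Move 1: B@(0,0) -> caps B=0 W=0
Move 2: W@(3,1) -> caps B=0 W=0
Move 3: B@(4,4) -> caps B=0 W=0
Move 4: W@(2,1) -> caps B=0 W=0
Move 5: B@(4,0) -> caps B=0 W=0
Move 6: W@(0,1) -> caps B=0 W=0
Move 7: B@(0,3) -> caps B=0 W=0
Move 8: W@(1,0) -> caps B=0 W=1
Move 9: B@(1,4) -> caps B=0 W=1
Move 10: W@(4,1) -> caps B=0 W=1
Move 11: B@(2,2) -> caps B=0 W=1
Move 12: W@(3,0) -> caps B=0 W=2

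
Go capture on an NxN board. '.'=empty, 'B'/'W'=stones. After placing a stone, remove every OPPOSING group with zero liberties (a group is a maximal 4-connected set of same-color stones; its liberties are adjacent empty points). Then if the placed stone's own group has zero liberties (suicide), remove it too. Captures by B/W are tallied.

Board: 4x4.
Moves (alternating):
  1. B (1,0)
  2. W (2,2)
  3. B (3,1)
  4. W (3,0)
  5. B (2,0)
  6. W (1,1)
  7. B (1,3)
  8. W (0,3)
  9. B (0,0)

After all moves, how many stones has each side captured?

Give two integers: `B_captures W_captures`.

Move 1: B@(1,0) -> caps B=0 W=0
Move 2: W@(2,2) -> caps B=0 W=0
Move 3: B@(3,1) -> caps B=0 W=0
Move 4: W@(3,0) -> caps B=0 W=0
Move 5: B@(2,0) -> caps B=1 W=0
Move 6: W@(1,1) -> caps B=1 W=0
Move 7: B@(1,3) -> caps B=1 W=0
Move 8: W@(0,3) -> caps B=1 W=0
Move 9: B@(0,0) -> caps B=1 W=0

Answer: 1 0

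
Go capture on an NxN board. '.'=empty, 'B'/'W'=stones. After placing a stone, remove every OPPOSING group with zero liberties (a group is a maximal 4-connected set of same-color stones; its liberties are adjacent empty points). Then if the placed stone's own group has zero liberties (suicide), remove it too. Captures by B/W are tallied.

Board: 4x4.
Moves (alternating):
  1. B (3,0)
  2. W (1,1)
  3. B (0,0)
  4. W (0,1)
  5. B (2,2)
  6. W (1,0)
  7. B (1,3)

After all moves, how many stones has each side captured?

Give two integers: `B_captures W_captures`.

Move 1: B@(3,0) -> caps B=0 W=0
Move 2: W@(1,1) -> caps B=0 W=0
Move 3: B@(0,0) -> caps B=0 W=0
Move 4: W@(0,1) -> caps B=0 W=0
Move 5: B@(2,2) -> caps B=0 W=0
Move 6: W@(1,0) -> caps B=0 W=1
Move 7: B@(1,3) -> caps B=0 W=1

Answer: 0 1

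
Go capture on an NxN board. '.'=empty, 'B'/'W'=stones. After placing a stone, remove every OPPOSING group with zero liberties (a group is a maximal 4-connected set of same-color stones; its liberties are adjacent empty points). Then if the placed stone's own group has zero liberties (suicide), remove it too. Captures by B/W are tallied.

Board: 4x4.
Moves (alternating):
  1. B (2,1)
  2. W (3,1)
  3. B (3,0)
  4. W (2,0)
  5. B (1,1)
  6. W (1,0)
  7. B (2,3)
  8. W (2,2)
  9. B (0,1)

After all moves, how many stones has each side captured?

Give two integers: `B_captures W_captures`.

Move 1: B@(2,1) -> caps B=0 W=0
Move 2: W@(3,1) -> caps B=0 W=0
Move 3: B@(3,0) -> caps B=0 W=0
Move 4: W@(2,0) -> caps B=0 W=1
Move 5: B@(1,1) -> caps B=0 W=1
Move 6: W@(1,0) -> caps B=0 W=1
Move 7: B@(2,3) -> caps B=0 W=1
Move 8: W@(2,2) -> caps B=0 W=1
Move 9: B@(0,1) -> caps B=0 W=1

Answer: 0 1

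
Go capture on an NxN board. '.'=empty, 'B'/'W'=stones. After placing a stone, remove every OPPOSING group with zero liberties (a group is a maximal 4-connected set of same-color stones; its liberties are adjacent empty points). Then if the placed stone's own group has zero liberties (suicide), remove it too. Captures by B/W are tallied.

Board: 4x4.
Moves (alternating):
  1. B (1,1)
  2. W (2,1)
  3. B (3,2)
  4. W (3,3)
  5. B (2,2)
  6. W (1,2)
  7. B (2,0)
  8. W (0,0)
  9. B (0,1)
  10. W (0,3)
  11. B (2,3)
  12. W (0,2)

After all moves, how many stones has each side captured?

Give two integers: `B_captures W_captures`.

Answer: 1 0

Derivation:
Move 1: B@(1,1) -> caps B=0 W=0
Move 2: W@(2,1) -> caps B=0 W=0
Move 3: B@(3,2) -> caps B=0 W=0
Move 4: W@(3,3) -> caps B=0 W=0
Move 5: B@(2,2) -> caps B=0 W=0
Move 6: W@(1,2) -> caps B=0 W=0
Move 7: B@(2,0) -> caps B=0 W=0
Move 8: W@(0,0) -> caps B=0 W=0
Move 9: B@(0,1) -> caps B=0 W=0
Move 10: W@(0,3) -> caps B=0 W=0
Move 11: B@(2,3) -> caps B=1 W=0
Move 12: W@(0,2) -> caps B=1 W=0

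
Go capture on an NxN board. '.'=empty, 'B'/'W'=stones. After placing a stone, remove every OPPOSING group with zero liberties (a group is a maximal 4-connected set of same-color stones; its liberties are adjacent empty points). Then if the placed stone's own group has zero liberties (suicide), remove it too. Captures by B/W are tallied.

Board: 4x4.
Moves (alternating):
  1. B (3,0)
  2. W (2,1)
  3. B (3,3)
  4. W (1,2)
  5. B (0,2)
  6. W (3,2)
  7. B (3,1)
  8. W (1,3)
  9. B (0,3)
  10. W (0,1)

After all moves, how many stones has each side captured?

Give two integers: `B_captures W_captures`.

Move 1: B@(3,0) -> caps B=0 W=0
Move 2: W@(2,1) -> caps B=0 W=0
Move 3: B@(3,3) -> caps B=0 W=0
Move 4: W@(1,2) -> caps B=0 W=0
Move 5: B@(0,2) -> caps B=0 W=0
Move 6: W@(3,2) -> caps B=0 W=0
Move 7: B@(3,1) -> caps B=0 W=0
Move 8: W@(1,3) -> caps B=0 W=0
Move 9: B@(0,3) -> caps B=0 W=0
Move 10: W@(0,1) -> caps B=0 W=2

Answer: 0 2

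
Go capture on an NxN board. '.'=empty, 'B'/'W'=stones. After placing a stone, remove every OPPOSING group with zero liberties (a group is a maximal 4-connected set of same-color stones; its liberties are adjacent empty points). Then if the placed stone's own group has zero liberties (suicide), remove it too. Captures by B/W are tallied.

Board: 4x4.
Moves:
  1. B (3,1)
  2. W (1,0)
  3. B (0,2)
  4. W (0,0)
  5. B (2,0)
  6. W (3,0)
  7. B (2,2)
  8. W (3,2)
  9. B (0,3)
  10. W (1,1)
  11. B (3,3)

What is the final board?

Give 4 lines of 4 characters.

Answer: W.BB
WW..
B.B.
.B.B

Derivation:
Move 1: B@(3,1) -> caps B=0 W=0
Move 2: W@(1,0) -> caps B=0 W=0
Move 3: B@(0,2) -> caps B=0 W=0
Move 4: W@(0,0) -> caps B=0 W=0
Move 5: B@(2,0) -> caps B=0 W=0
Move 6: W@(3,0) -> caps B=0 W=0
Move 7: B@(2,2) -> caps B=0 W=0
Move 8: W@(3,2) -> caps B=0 W=0
Move 9: B@(0,3) -> caps B=0 W=0
Move 10: W@(1,1) -> caps B=0 W=0
Move 11: B@(3,3) -> caps B=1 W=0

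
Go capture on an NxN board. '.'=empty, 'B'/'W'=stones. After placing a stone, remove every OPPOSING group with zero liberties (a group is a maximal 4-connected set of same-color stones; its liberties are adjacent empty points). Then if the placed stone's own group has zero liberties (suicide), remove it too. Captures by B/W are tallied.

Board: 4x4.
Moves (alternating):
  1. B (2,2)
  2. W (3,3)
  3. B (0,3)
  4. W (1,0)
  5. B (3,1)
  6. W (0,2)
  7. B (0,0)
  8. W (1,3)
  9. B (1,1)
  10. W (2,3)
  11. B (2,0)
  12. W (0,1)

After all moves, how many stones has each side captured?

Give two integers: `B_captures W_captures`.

Answer: 1 1

Derivation:
Move 1: B@(2,2) -> caps B=0 W=0
Move 2: W@(3,3) -> caps B=0 W=0
Move 3: B@(0,3) -> caps B=0 W=0
Move 4: W@(1,0) -> caps B=0 W=0
Move 5: B@(3,1) -> caps B=0 W=0
Move 6: W@(0,2) -> caps B=0 W=0
Move 7: B@(0,0) -> caps B=0 W=0
Move 8: W@(1,3) -> caps B=0 W=1
Move 9: B@(1,1) -> caps B=0 W=1
Move 10: W@(2,3) -> caps B=0 W=1
Move 11: B@(2,0) -> caps B=1 W=1
Move 12: W@(0,1) -> caps B=1 W=1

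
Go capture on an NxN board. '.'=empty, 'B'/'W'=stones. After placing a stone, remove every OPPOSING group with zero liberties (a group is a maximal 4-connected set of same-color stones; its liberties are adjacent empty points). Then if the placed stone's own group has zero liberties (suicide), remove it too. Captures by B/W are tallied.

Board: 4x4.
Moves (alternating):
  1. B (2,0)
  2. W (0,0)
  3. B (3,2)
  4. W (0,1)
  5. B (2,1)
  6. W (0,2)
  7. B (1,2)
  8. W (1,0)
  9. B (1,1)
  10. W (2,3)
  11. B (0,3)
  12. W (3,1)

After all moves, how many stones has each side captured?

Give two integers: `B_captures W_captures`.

Answer: 4 0

Derivation:
Move 1: B@(2,0) -> caps B=0 W=0
Move 2: W@(0,0) -> caps B=0 W=0
Move 3: B@(3,2) -> caps B=0 W=0
Move 4: W@(0,1) -> caps B=0 W=0
Move 5: B@(2,1) -> caps B=0 W=0
Move 6: W@(0,2) -> caps B=0 W=0
Move 7: B@(1,2) -> caps B=0 W=0
Move 8: W@(1,0) -> caps B=0 W=0
Move 9: B@(1,1) -> caps B=0 W=0
Move 10: W@(2,3) -> caps B=0 W=0
Move 11: B@(0,3) -> caps B=4 W=0
Move 12: W@(3,1) -> caps B=4 W=0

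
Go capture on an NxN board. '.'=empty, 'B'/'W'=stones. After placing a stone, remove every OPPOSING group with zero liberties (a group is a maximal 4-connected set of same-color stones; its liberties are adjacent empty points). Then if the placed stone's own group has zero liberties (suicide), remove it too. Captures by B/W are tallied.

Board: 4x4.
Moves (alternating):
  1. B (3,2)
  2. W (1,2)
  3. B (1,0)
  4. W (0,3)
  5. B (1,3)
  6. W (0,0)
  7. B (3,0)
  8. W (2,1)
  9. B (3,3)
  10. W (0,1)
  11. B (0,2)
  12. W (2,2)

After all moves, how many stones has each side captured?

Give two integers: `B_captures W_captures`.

Move 1: B@(3,2) -> caps B=0 W=0
Move 2: W@(1,2) -> caps B=0 W=0
Move 3: B@(1,0) -> caps B=0 W=0
Move 4: W@(0,3) -> caps B=0 W=0
Move 5: B@(1,3) -> caps B=0 W=0
Move 6: W@(0,0) -> caps B=0 W=0
Move 7: B@(3,0) -> caps B=0 W=0
Move 8: W@(2,1) -> caps B=0 W=0
Move 9: B@(3,3) -> caps B=0 W=0
Move 10: W@(0,1) -> caps B=0 W=0
Move 11: B@(0,2) -> caps B=1 W=0
Move 12: W@(2,2) -> caps B=1 W=0

Answer: 1 0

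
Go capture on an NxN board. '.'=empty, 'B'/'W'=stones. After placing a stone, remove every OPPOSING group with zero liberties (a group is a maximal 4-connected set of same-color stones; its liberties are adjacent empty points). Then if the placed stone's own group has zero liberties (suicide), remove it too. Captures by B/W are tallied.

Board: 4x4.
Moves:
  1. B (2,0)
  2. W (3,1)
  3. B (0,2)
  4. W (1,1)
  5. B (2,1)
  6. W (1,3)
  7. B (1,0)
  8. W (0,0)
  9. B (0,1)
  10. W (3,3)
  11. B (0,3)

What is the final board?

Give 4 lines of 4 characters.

Move 1: B@(2,0) -> caps B=0 W=0
Move 2: W@(3,1) -> caps B=0 W=0
Move 3: B@(0,2) -> caps B=0 W=0
Move 4: W@(1,1) -> caps B=0 W=0
Move 5: B@(2,1) -> caps B=0 W=0
Move 6: W@(1,3) -> caps B=0 W=0
Move 7: B@(1,0) -> caps B=0 W=0
Move 8: W@(0,0) -> caps B=0 W=0
Move 9: B@(0,1) -> caps B=1 W=0
Move 10: W@(3,3) -> caps B=1 W=0
Move 11: B@(0,3) -> caps B=1 W=0

Answer: .BBB
BW.W
BB..
.W.W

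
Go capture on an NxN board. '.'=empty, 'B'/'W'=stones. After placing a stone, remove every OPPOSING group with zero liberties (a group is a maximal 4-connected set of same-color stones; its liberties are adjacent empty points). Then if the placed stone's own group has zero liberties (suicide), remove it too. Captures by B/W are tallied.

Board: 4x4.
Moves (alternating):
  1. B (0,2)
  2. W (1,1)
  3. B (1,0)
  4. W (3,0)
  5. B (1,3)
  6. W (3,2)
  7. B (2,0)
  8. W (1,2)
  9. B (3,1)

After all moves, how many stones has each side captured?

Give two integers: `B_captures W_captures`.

Move 1: B@(0,2) -> caps B=0 W=0
Move 2: W@(1,1) -> caps B=0 W=0
Move 3: B@(1,0) -> caps B=0 W=0
Move 4: W@(3,0) -> caps B=0 W=0
Move 5: B@(1,3) -> caps B=0 W=0
Move 6: W@(3,2) -> caps B=0 W=0
Move 7: B@(2,0) -> caps B=0 W=0
Move 8: W@(1,2) -> caps B=0 W=0
Move 9: B@(3,1) -> caps B=1 W=0

Answer: 1 0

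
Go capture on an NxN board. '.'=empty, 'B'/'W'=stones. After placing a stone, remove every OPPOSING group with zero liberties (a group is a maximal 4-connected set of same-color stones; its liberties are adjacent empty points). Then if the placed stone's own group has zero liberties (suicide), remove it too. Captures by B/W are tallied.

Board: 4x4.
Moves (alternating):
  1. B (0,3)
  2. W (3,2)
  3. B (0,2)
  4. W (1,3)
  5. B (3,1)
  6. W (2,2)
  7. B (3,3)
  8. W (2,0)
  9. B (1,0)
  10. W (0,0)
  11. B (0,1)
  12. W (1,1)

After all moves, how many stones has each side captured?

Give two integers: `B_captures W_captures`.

Move 1: B@(0,3) -> caps B=0 W=0
Move 2: W@(3,2) -> caps B=0 W=0
Move 3: B@(0,2) -> caps B=0 W=0
Move 4: W@(1,3) -> caps B=0 W=0
Move 5: B@(3,1) -> caps B=0 W=0
Move 6: W@(2,2) -> caps B=0 W=0
Move 7: B@(3,3) -> caps B=0 W=0
Move 8: W@(2,0) -> caps B=0 W=0
Move 9: B@(1,0) -> caps B=0 W=0
Move 10: W@(0,0) -> caps B=0 W=0
Move 11: B@(0,1) -> caps B=1 W=0
Move 12: W@(1,1) -> caps B=1 W=0

Answer: 1 0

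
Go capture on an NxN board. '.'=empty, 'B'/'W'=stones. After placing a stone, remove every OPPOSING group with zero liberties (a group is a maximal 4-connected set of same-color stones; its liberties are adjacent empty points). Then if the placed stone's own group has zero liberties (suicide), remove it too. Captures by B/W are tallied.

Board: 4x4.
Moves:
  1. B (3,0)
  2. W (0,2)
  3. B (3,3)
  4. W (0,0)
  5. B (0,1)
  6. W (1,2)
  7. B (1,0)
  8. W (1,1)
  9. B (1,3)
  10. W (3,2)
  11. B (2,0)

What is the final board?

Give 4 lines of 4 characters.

Answer: .BW.
BWWB
B...
B.WB

Derivation:
Move 1: B@(3,0) -> caps B=0 W=0
Move 2: W@(0,2) -> caps B=0 W=0
Move 3: B@(3,3) -> caps B=0 W=0
Move 4: W@(0,0) -> caps B=0 W=0
Move 5: B@(0,1) -> caps B=0 W=0
Move 6: W@(1,2) -> caps B=0 W=0
Move 7: B@(1,0) -> caps B=1 W=0
Move 8: W@(1,1) -> caps B=1 W=0
Move 9: B@(1,3) -> caps B=1 W=0
Move 10: W@(3,2) -> caps B=1 W=0
Move 11: B@(2,0) -> caps B=1 W=0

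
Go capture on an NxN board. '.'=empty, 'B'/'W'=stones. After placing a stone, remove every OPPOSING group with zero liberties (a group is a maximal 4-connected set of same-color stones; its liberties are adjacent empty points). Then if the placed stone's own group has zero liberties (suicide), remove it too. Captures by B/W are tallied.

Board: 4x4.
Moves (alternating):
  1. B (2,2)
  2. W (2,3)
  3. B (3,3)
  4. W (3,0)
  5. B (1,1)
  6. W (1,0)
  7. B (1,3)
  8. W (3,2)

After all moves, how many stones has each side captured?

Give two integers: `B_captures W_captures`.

Answer: 1 0

Derivation:
Move 1: B@(2,2) -> caps B=0 W=0
Move 2: W@(2,3) -> caps B=0 W=0
Move 3: B@(3,3) -> caps B=0 W=0
Move 4: W@(3,0) -> caps B=0 W=0
Move 5: B@(1,1) -> caps B=0 W=0
Move 6: W@(1,0) -> caps B=0 W=0
Move 7: B@(1,3) -> caps B=1 W=0
Move 8: W@(3,2) -> caps B=1 W=0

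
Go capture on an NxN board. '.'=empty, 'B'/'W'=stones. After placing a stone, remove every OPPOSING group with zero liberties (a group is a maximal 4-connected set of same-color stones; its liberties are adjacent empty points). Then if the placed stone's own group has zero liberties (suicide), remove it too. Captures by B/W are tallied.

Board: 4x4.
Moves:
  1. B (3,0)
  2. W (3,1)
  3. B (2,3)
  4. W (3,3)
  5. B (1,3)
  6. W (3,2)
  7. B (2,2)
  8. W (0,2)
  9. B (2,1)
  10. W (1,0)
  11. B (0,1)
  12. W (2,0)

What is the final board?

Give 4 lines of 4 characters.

Move 1: B@(3,0) -> caps B=0 W=0
Move 2: W@(3,1) -> caps B=0 W=0
Move 3: B@(2,3) -> caps B=0 W=0
Move 4: W@(3,3) -> caps B=0 W=0
Move 5: B@(1,3) -> caps B=0 W=0
Move 6: W@(3,2) -> caps B=0 W=0
Move 7: B@(2,2) -> caps B=0 W=0
Move 8: W@(0,2) -> caps B=0 W=0
Move 9: B@(2,1) -> caps B=3 W=0
Move 10: W@(1,0) -> caps B=3 W=0
Move 11: B@(0,1) -> caps B=3 W=0
Move 12: W@(2,0) -> caps B=3 W=0

Answer: .BW.
W..B
WBBB
B...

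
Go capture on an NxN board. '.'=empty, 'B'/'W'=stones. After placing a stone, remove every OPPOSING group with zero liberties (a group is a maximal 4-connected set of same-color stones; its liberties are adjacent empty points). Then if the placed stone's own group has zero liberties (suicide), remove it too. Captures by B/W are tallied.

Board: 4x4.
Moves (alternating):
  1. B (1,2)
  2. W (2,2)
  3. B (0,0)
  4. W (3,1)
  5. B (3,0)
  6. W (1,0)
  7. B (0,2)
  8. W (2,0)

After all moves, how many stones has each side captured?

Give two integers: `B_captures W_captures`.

Answer: 0 1

Derivation:
Move 1: B@(1,2) -> caps B=0 W=0
Move 2: W@(2,2) -> caps B=0 W=0
Move 3: B@(0,0) -> caps B=0 W=0
Move 4: W@(3,1) -> caps B=0 W=0
Move 5: B@(3,0) -> caps B=0 W=0
Move 6: W@(1,0) -> caps B=0 W=0
Move 7: B@(0,2) -> caps B=0 W=0
Move 8: W@(2,0) -> caps B=0 W=1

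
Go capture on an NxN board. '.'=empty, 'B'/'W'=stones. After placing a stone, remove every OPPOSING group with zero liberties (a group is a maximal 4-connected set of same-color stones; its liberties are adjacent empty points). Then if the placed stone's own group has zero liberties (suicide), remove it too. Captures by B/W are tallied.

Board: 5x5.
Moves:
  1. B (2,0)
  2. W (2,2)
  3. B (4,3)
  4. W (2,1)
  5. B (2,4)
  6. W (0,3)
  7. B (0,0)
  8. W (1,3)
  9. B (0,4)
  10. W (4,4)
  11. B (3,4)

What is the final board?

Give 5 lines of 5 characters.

Move 1: B@(2,0) -> caps B=0 W=0
Move 2: W@(2,2) -> caps B=0 W=0
Move 3: B@(4,3) -> caps B=0 W=0
Move 4: W@(2,1) -> caps B=0 W=0
Move 5: B@(2,4) -> caps B=0 W=0
Move 6: W@(0,3) -> caps B=0 W=0
Move 7: B@(0,0) -> caps B=0 W=0
Move 8: W@(1,3) -> caps B=0 W=0
Move 9: B@(0,4) -> caps B=0 W=0
Move 10: W@(4,4) -> caps B=0 W=0
Move 11: B@(3,4) -> caps B=1 W=0

Answer: B..WB
...W.
BWW.B
....B
...B.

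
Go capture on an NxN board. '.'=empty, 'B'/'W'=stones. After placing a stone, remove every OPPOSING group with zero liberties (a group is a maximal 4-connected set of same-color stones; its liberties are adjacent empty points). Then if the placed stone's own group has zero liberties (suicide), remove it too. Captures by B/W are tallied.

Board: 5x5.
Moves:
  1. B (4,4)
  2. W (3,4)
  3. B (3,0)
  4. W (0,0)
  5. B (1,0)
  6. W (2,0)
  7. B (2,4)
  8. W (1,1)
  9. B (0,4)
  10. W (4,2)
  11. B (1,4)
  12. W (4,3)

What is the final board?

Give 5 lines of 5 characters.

Answer: W...B
.W..B
W...B
B...W
..WW.

Derivation:
Move 1: B@(4,4) -> caps B=0 W=0
Move 2: W@(3,4) -> caps B=0 W=0
Move 3: B@(3,0) -> caps B=0 W=0
Move 4: W@(0,0) -> caps B=0 W=0
Move 5: B@(1,0) -> caps B=0 W=0
Move 6: W@(2,0) -> caps B=0 W=0
Move 7: B@(2,4) -> caps B=0 W=0
Move 8: W@(1,1) -> caps B=0 W=1
Move 9: B@(0,4) -> caps B=0 W=1
Move 10: W@(4,2) -> caps B=0 W=1
Move 11: B@(1,4) -> caps B=0 W=1
Move 12: W@(4,3) -> caps B=0 W=2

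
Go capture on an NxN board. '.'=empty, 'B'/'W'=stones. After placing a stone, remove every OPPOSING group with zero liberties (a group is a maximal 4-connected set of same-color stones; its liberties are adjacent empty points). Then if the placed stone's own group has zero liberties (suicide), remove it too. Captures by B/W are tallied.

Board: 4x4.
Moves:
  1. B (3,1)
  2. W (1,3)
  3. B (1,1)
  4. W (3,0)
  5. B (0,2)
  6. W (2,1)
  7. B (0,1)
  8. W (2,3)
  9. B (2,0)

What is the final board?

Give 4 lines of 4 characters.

Answer: .BB.
.B.W
BW.W
.B..

Derivation:
Move 1: B@(3,1) -> caps B=0 W=0
Move 2: W@(1,3) -> caps B=0 W=0
Move 3: B@(1,1) -> caps B=0 W=0
Move 4: W@(3,0) -> caps B=0 W=0
Move 5: B@(0,2) -> caps B=0 W=0
Move 6: W@(2,1) -> caps B=0 W=0
Move 7: B@(0,1) -> caps B=0 W=0
Move 8: W@(2,3) -> caps B=0 W=0
Move 9: B@(2,0) -> caps B=1 W=0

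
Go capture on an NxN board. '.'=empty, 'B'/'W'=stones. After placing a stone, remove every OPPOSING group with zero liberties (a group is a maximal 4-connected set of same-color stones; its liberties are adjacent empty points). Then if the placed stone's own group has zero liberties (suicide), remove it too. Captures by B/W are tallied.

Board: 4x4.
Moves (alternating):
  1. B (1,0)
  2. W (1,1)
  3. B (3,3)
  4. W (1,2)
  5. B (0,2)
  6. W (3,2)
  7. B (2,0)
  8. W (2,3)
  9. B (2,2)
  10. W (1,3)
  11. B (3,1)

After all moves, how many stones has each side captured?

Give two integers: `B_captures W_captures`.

Move 1: B@(1,0) -> caps B=0 W=0
Move 2: W@(1,1) -> caps B=0 W=0
Move 3: B@(3,3) -> caps B=0 W=0
Move 4: W@(1,2) -> caps B=0 W=0
Move 5: B@(0,2) -> caps B=0 W=0
Move 6: W@(3,2) -> caps B=0 W=0
Move 7: B@(2,0) -> caps B=0 W=0
Move 8: W@(2,3) -> caps B=0 W=1
Move 9: B@(2,2) -> caps B=0 W=1
Move 10: W@(1,3) -> caps B=0 W=1
Move 11: B@(3,1) -> caps B=0 W=1

Answer: 0 1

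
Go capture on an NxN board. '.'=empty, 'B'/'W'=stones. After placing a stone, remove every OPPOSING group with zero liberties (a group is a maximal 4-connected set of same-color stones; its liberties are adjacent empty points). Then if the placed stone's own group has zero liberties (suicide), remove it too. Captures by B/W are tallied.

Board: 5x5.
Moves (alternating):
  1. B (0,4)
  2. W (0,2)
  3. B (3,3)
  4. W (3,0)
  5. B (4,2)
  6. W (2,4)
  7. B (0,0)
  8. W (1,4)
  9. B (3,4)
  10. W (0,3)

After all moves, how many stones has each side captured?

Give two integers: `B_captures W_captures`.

Answer: 0 1

Derivation:
Move 1: B@(0,4) -> caps B=0 W=0
Move 2: W@(0,2) -> caps B=0 W=0
Move 3: B@(3,3) -> caps B=0 W=0
Move 4: W@(3,0) -> caps B=0 W=0
Move 5: B@(4,2) -> caps B=0 W=0
Move 6: W@(2,4) -> caps B=0 W=0
Move 7: B@(0,0) -> caps B=0 W=0
Move 8: W@(1,4) -> caps B=0 W=0
Move 9: B@(3,4) -> caps B=0 W=0
Move 10: W@(0,3) -> caps B=0 W=1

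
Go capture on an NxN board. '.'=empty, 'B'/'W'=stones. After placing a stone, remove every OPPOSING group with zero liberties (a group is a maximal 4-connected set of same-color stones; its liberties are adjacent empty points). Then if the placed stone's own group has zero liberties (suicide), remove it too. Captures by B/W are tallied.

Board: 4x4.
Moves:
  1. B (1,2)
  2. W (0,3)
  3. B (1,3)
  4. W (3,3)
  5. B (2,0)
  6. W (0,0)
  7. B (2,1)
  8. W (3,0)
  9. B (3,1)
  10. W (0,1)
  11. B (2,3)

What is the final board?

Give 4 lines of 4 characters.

Answer: WW.W
..BB
BB.B
.B.W

Derivation:
Move 1: B@(1,2) -> caps B=0 W=0
Move 2: W@(0,3) -> caps B=0 W=0
Move 3: B@(1,3) -> caps B=0 W=0
Move 4: W@(3,3) -> caps B=0 W=0
Move 5: B@(2,0) -> caps B=0 W=0
Move 6: W@(0,0) -> caps B=0 W=0
Move 7: B@(2,1) -> caps B=0 W=0
Move 8: W@(3,0) -> caps B=0 W=0
Move 9: B@(3,1) -> caps B=1 W=0
Move 10: W@(0,1) -> caps B=1 W=0
Move 11: B@(2,3) -> caps B=1 W=0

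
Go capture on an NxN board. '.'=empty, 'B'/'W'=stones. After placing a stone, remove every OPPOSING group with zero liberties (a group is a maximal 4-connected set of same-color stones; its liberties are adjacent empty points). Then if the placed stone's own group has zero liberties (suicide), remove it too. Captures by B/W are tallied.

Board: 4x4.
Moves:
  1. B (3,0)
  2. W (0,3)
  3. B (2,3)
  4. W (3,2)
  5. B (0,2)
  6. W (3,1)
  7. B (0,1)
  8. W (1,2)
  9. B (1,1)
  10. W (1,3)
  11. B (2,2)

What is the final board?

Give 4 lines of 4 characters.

Answer: .BB.
.B..
..BB
BWW.

Derivation:
Move 1: B@(3,0) -> caps B=0 W=0
Move 2: W@(0,3) -> caps B=0 W=0
Move 3: B@(2,3) -> caps B=0 W=0
Move 4: W@(3,2) -> caps B=0 W=0
Move 5: B@(0,2) -> caps B=0 W=0
Move 6: W@(3,1) -> caps B=0 W=0
Move 7: B@(0,1) -> caps B=0 W=0
Move 8: W@(1,2) -> caps B=0 W=0
Move 9: B@(1,1) -> caps B=0 W=0
Move 10: W@(1,3) -> caps B=0 W=0
Move 11: B@(2,2) -> caps B=3 W=0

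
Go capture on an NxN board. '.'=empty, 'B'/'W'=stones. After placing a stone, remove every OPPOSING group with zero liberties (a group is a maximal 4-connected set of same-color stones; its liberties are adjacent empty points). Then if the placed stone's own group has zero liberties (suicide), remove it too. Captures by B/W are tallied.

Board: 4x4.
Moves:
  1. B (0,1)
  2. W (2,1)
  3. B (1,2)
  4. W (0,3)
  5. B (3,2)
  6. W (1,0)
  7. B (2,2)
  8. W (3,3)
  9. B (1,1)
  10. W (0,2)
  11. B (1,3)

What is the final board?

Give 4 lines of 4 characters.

Answer: .B..
WBBB
.WB.
..BW

Derivation:
Move 1: B@(0,1) -> caps B=0 W=0
Move 2: W@(2,1) -> caps B=0 W=0
Move 3: B@(1,2) -> caps B=0 W=0
Move 4: W@(0,3) -> caps B=0 W=0
Move 5: B@(3,2) -> caps B=0 W=0
Move 6: W@(1,0) -> caps B=0 W=0
Move 7: B@(2,2) -> caps B=0 W=0
Move 8: W@(3,3) -> caps B=0 W=0
Move 9: B@(1,1) -> caps B=0 W=0
Move 10: W@(0,2) -> caps B=0 W=0
Move 11: B@(1,3) -> caps B=2 W=0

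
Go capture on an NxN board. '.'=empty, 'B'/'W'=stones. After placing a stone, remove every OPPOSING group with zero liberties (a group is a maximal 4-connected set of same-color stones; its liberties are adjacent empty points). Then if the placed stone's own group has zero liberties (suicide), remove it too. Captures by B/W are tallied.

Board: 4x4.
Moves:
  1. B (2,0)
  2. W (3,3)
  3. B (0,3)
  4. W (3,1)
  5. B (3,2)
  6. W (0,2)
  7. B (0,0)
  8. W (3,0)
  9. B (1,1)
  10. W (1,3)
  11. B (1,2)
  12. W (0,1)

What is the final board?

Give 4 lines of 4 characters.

Answer: BWW.
.BBW
B...
WWBW

Derivation:
Move 1: B@(2,0) -> caps B=0 W=0
Move 2: W@(3,3) -> caps B=0 W=0
Move 3: B@(0,3) -> caps B=0 W=0
Move 4: W@(3,1) -> caps B=0 W=0
Move 5: B@(3,2) -> caps B=0 W=0
Move 6: W@(0,2) -> caps B=0 W=0
Move 7: B@(0,0) -> caps B=0 W=0
Move 8: W@(3,0) -> caps B=0 W=0
Move 9: B@(1,1) -> caps B=0 W=0
Move 10: W@(1,3) -> caps B=0 W=1
Move 11: B@(1,2) -> caps B=0 W=1
Move 12: W@(0,1) -> caps B=0 W=1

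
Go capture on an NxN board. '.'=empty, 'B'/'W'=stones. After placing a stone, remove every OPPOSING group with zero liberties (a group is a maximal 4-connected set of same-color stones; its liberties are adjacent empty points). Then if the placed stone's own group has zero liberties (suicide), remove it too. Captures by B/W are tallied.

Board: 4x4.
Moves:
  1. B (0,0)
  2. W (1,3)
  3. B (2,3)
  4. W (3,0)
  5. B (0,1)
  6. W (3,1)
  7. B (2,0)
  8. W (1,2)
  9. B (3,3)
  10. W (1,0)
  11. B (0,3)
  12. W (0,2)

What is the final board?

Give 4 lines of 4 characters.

Answer: BBW.
W.WW
B..B
WW.B

Derivation:
Move 1: B@(0,0) -> caps B=0 W=0
Move 2: W@(1,3) -> caps B=0 W=0
Move 3: B@(2,3) -> caps B=0 W=0
Move 4: W@(3,0) -> caps B=0 W=0
Move 5: B@(0,1) -> caps B=0 W=0
Move 6: W@(3,1) -> caps B=0 W=0
Move 7: B@(2,0) -> caps B=0 W=0
Move 8: W@(1,2) -> caps B=0 W=0
Move 9: B@(3,3) -> caps B=0 W=0
Move 10: W@(1,0) -> caps B=0 W=0
Move 11: B@(0,3) -> caps B=0 W=0
Move 12: W@(0,2) -> caps B=0 W=1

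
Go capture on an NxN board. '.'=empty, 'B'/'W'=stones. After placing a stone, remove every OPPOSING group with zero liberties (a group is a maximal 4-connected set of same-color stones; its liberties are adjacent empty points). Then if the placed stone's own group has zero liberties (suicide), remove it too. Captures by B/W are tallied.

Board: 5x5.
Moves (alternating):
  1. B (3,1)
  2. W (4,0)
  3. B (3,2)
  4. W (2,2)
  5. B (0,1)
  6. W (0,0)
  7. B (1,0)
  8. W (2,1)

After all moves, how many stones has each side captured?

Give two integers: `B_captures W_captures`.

Move 1: B@(3,1) -> caps B=0 W=0
Move 2: W@(4,0) -> caps B=0 W=0
Move 3: B@(3,2) -> caps B=0 W=0
Move 4: W@(2,2) -> caps B=0 W=0
Move 5: B@(0,1) -> caps B=0 W=0
Move 6: W@(0,0) -> caps B=0 W=0
Move 7: B@(1,0) -> caps B=1 W=0
Move 8: W@(2,1) -> caps B=1 W=0

Answer: 1 0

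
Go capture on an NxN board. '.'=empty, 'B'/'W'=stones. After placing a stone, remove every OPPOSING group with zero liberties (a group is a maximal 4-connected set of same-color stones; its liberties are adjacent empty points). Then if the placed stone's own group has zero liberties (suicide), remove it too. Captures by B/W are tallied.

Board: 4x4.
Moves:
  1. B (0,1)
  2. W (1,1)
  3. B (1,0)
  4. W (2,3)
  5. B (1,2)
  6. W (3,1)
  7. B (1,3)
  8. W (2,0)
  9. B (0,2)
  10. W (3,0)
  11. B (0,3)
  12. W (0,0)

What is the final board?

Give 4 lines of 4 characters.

Answer: WBBB
.WBB
W..W
WW..

Derivation:
Move 1: B@(0,1) -> caps B=0 W=0
Move 2: W@(1,1) -> caps B=0 W=0
Move 3: B@(1,0) -> caps B=0 W=0
Move 4: W@(2,3) -> caps B=0 W=0
Move 5: B@(1,2) -> caps B=0 W=0
Move 6: W@(3,1) -> caps B=0 W=0
Move 7: B@(1,3) -> caps B=0 W=0
Move 8: W@(2,0) -> caps B=0 W=0
Move 9: B@(0,2) -> caps B=0 W=0
Move 10: W@(3,0) -> caps B=0 W=0
Move 11: B@(0,3) -> caps B=0 W=0
Move 12: W@(0,0) -> caps B=0 W=1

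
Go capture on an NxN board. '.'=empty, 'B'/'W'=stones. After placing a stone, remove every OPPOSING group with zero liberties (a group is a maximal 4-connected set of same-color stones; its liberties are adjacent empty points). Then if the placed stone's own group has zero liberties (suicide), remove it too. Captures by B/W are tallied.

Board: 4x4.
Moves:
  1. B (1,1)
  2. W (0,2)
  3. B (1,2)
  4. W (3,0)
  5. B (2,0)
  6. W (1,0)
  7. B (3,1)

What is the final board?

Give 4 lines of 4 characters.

Move 1: B@(1,1) -> caps B=0 W=0
Move 2: W@(0,2) -> caps B=0 W=0
Move 3: B@(1,2) -> caps B=0 W=0
Move 4: W@(3,0) -> caps B=0 W=0
Move 5: B@(2,0) -> caps B=0 W=0
Move 6: W@(1,0) -> caps B=0 W=0
Move 7: B@(3,1) -> caps B=1 W=0

Answer: ..W.
WBB.
B...
.B..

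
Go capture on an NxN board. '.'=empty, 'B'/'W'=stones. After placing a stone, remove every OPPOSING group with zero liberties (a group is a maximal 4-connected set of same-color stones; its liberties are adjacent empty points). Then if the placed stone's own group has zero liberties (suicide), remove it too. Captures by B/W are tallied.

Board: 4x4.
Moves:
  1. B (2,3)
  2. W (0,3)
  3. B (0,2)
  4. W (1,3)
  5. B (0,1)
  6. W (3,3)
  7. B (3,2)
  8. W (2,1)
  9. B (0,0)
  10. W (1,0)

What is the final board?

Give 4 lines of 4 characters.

Move 1: B@(2,3) -> caps B=0 W=0
Move 2: W@(0,3) -> caps B=0 W=0
Move 3: B@(0,2) -> caps B=0 W=0
Move 4: W@(1,3) -> caps B=0 W=0
Move 5: B@(0,1) -> caps B=0 W=0
Move 6: W@(3,3) -> caps B=0 W=0
Move 7: B@(3,2) -> caps B=1 W=0
Move 8: W@(2,1) -> caps B=1 W=0
Move 9: B@(0,0) -> caps B=1 W=0
Move 10: W@(1,0) -> caps B=1 W=0

Answer: BBBW
W..W
.W.B
..B.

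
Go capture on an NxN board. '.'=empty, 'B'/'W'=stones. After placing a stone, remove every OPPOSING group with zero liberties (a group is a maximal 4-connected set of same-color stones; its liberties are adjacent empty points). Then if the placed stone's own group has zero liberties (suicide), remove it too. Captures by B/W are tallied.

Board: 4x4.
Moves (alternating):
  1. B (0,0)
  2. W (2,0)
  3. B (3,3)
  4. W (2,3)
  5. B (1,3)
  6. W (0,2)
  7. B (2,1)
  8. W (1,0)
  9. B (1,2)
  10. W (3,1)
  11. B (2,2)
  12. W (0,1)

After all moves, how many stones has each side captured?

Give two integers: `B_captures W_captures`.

Answer: 1 1

Derivation:
Move 1: B@(0,0) -> caps B=0 W=0
Move 2: W@(2,0) -> caps B=0 W=0
Move 3: B@(3,3) -> caps B=0 W=0
Move 4: W@(2,3) -> caps B=0 W=0
Move 5: B@(1,3) -> caps B=0 W=0
Move 6: W@(0,2) -> caps B=0 W=0
Move 7: B@(2,1) -> caps B=0 W=0
Move 8: W@(1,0) -> caps B=0 W=0
Move 9: B@(1,2) -> caps B=0 W=0
Move 10: W@(3,1) -> caps B=0 W=0
Move 11: B@(2,2) -> caps B=1 W=0
Move 12: W@(0,1) -> caps B=1 W=1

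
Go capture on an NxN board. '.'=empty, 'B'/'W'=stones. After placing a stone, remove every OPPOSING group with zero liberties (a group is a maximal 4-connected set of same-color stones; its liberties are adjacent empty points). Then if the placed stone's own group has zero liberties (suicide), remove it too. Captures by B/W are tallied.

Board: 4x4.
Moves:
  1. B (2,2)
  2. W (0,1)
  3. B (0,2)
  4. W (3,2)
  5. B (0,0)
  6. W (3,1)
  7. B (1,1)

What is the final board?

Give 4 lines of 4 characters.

Move 1: B@(2,2) -> caps B=0 W=0
Move 2: W@(0,1) -> caps B=0 W=0
Move 3: B@(0,2) -> caps B=0 W=0
Move 4: W@(3,2) -> caps B=0 W=0
Move 5: B@(0,0) -> caps B=0 W=0
Move 6: W@(3,1) -> caps B=0 W=0
Move 7: B@(1,1) -> caps B=1 W=0

Answer: B.B.
.B..
..B.
.WW.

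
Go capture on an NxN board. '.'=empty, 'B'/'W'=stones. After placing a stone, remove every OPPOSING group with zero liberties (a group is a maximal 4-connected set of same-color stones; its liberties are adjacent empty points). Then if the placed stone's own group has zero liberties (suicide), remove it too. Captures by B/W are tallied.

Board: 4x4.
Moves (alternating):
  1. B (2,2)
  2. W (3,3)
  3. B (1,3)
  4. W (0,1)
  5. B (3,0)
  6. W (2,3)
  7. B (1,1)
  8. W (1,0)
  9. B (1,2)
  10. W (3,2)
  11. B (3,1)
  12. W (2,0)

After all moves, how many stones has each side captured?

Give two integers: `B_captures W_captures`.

Answer: 3 0

Derivation:
Move 1: B@(2,2) -> caps B=0 W=0
Move 2: W@(3,3) -> caps B=0 W=0
Move 3: B@(1,3) -> caps B=0 W=0
Move 4: W@(0,1) -> caps B=0 W=0
Move 5: B@(3,0) -> caps B=0 W=0
Move 6: W@(2,3) -> caps B=0 W=0
Move 7: B@(1,1) -> caps B=0 W=0
Move 8: W@(1,0) -> caps B=0 W=0
Move 9: B@(1,2) -> caps B=0 W=0
Move 10: W@(3,2) -> caps B=0 W=0
Move 11: B@(3,1) -> caps B=3 W=0
Move 12: W@(2,0) -> caps B=3 W=0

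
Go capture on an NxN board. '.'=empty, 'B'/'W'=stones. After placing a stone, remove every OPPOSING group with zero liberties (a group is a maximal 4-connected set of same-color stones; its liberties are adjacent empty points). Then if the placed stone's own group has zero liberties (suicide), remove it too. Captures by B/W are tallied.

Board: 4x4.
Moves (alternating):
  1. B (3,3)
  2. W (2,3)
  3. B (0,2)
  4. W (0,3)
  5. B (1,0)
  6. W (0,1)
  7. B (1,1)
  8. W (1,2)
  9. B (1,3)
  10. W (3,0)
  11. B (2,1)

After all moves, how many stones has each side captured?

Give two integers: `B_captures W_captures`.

Answer: 0 1

Derivation:
Move 1: B@(3,3) -> caps B=0 W=0
Move 2: W@(2,3) -> caps B=0 W=0
Move 3: B@(0,2) -> caps B=0 W=0
Move 4: W@(0,3) -> caps B=0 W=0
Move 5: B@(1,0) -> caps B=0 W=0
Move 6: W@(0,1) -> caps B=0 W=0
Move 7: B@(1,1) -> caps B=0 W=0
Move 8: W@(1,2) -> caps B=0 W=1
Move 9: B@(1,3) -> caps B=0 W=1
Move 10: W@(3,0) -> caps B=0 W=1
Move 11: B@(2,1) -> caps B=0 W=1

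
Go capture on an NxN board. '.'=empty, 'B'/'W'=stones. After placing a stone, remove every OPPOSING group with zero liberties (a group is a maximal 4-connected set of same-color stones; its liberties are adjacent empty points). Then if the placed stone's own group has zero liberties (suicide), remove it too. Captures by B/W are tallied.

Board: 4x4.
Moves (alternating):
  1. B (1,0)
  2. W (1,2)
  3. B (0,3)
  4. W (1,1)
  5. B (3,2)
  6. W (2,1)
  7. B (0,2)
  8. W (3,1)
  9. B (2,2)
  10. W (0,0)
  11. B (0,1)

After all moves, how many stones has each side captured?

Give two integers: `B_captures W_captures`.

Move 1: B@(1,0) -> caps B=0 W=0
Move 2: W@(1,2) -> caps B=0 W=0
Move 3: B@(0,3) -> caps B=0 W=0
Move 4: W@(1,1) -> caps B=0 W=0
Move 5: B@(3,2) -> caps B=0 W=0
Move 6: W@(2,1) -> caps B=0 W=0
Move 7: B@(0,2) -> caps B=0 W=0
Move 8: W@(3,1) -> caps B=0 W=0
Move 9: B@(2,2) -> caps B=0 W=0
Move 10: W@(0,0) -> caps B=0 W=0
Move 11: B@(0,1) -> caps B=1 W=0

Answer: 1 0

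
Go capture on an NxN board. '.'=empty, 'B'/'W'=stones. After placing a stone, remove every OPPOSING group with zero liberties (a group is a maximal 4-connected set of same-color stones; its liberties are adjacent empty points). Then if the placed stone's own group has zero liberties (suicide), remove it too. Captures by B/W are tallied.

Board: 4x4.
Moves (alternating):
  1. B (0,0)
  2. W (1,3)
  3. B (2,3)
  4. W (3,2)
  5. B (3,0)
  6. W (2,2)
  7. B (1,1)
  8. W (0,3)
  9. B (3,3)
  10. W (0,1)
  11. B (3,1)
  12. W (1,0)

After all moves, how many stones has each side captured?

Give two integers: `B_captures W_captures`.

Answer: 0 1

Derivation:
Move 1: B@(0,0) -> caps B=0 W=0
Move 2: W@(1,3) -> caps B=0 W=0
Move 3: B@(2,3) -> caps B=0 W=0
Move 4: W@(3,2) -> caps B=0 W=0
Move 5: B@(3,0) -> caps B=0 W=0
Move 6: W@(2,2) -> caps B=0 W=0
Move 7: B@(1,1) -> caps B=0 W=0
Move 8: W@(0,3) -> caps B=0 W=0
Move 9: B@(3,3) -> caps B=0 W=0
Move 10: W@(0,1) -> caps B=0 W=0
Move 11: B@(3,1) -> caps B=0 W=0
Move 12: W@(1,0) -> caps B=0 W=1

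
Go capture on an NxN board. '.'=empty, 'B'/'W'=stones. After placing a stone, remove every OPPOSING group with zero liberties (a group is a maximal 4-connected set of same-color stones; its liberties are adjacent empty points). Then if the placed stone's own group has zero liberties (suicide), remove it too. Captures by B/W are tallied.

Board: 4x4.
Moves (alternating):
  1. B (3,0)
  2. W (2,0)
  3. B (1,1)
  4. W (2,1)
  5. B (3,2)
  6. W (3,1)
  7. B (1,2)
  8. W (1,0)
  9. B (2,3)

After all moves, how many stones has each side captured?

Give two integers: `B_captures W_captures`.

Move 1: B@(3,0) -> caps B=0 W=0
Move 2: W@(2,0) -> caps B=0 W=0
Move 3: B@(1,1) -> caps B=0 W=0
Move 4: W@(2,1) -> caps B=0 W=0
Move 5: B@(3,2) -> caps B=0 W=0
Move 6: W@(3,1) -> caps B=0 W=1
Move 7: B@(1,2) -> caps B=0 W=1
Move 8: W@(1,0) -> caps B=0 W=1
Move 9: B@(2,3) -> caps B=0 W=1

Answer: 0 1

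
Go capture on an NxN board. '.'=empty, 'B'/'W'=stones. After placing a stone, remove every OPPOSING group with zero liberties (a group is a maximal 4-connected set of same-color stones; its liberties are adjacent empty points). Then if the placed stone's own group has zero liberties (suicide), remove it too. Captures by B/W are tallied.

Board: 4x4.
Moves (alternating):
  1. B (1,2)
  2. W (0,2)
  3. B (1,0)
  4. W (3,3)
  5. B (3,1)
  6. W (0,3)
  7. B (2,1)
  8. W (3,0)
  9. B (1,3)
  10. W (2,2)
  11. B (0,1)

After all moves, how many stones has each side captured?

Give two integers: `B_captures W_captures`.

Answer: 2 0

Derivation:
Move 1: B@(1,2) -> caps B=0 W=0
Move 2: W@(0,2) -> caps B=0 W=0
Move 3: B@(1,0) -> caps B=0 W=0
Move 4: W@(3,3) -> caps B=0 W=0
Move 5: B@(3,1) -> caps B=0 W=0
Move 6: W@(0,3) -> caps B=0 W=0
Move 7: B@(2,1) -> caps B=0 W=0
Move 8: W@(3,0) -> caps B=0 W=0
Move 9: B@(1,3) -> caps B=0 W=0
Move 10: W@(2,2) -> caps B=0 W=0
Move 11: B@(0,1) -> caps B=2 W=0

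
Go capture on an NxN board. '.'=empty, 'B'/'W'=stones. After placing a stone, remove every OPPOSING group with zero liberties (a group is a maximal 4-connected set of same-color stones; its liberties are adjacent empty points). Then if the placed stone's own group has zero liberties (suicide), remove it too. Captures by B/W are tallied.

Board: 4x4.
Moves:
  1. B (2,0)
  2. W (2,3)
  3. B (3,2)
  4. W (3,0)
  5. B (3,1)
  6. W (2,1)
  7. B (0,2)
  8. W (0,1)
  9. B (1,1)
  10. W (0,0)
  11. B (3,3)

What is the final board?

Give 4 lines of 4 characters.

Move 1: B@(2,0) -> caps B=0 W=0
Move 2: W@(2,3) -> caps B=0 W=0
Move 3: B@(3,2) -> caps B=0 W=0
Move 4: W@(3,0) -> caps B=0 W=0
Move 5: B@(3,1) -> caps B=1 W=0
Move 6: W@(2,1) -> caps B=1 W=0
Move 7: B@(0,2) -> caps B=1 W=0
Move 8: W@(0,1) -> caps B=1 W=0
Move 9: B@(1,1) -> caps B=1 W=0
Move 10: W@(0,0) -> caps B=1 W=0
Move 11: B@(3,3) -> caps B=1 W=0

Answer: WWB.
.B..
BW.W
.BBB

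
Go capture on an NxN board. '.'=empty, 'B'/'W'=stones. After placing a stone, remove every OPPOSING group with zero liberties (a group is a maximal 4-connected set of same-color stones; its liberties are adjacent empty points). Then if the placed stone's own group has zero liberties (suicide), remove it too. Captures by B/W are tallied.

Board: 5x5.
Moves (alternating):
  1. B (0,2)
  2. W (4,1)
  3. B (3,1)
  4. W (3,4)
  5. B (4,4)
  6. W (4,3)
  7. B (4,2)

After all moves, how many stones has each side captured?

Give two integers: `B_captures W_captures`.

Answer: 0 1

Derivation:
Move 1: B@(0,2) -> caps B=0 W=0
Move 2: W@(4,1) -> caps B=0 W=0
Move 3: B@(3,1) -> caps B=0 W=0
Move 4: W@(3,4) -> caps B=0 W=0
Move 5: B@(4,4) -> caps B=0 W=0
Move 6: W@(4,3) -> caps B=0 W=1
Move 7: B@(4,2) -> caps B=0 W=1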